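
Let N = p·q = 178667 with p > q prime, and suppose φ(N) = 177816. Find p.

φ(n) = (p−1)(q−1) = n − (p+q) + 1, so p + q = 178667 − 177816 + 1 = 852.
p and q are the roots of t² − 852t + 178667 = 0.
Discriminant: 852² − 4·178667 = 725904 − 714668 = 11236; √11236 = 106.
q = (852 − 106)/2 = 373, p = (852 + 106)/2 = 479.
Check: 373 · 479 = 178667.

479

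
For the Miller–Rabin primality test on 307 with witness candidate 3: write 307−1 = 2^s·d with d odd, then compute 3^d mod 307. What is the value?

306

307 − 1 = 306 = 2^1 · 153, so d = 153.
3^1 ≡ 3 (mod 307)
3^2 ≡ 3^2 = 9 ≡ 9 (mod 307)
3^4 ≡ 9^2 = 81 ≡ 81 (mod 307)
3^8 ≡ 81^2 = 6561 ≡ 114 (mod 307)
3^16 ≡ 114^2 = 12996 ≡ 102 (mod 307)
3^32 ≡ 102^2 = 10404 ≡ 273 (mod 307)
3^64 ≡ 273^2 = 74529 ≡ 235 (mod 307)
3^128 ≡ 235^2 = 55225 ≡ 272 (mod 307)
153 = 128 + 16 + 8 + 1 in binary powers of 2.
So 3^153 ≡ 272 · 102 · 114 · 3 ≡ 306 (mod 307).
Since 3^d ≡ 306 (mod 307), base 3 does not prove 307 composite.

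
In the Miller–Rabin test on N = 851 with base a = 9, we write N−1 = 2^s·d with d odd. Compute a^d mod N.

851 − 1 = 850 = 2^1 · 425, so d = 425.
9^1 ≡ 9 (mod 851)
9^2 ≡ 9^2 = 81 ≡ 81 (mod 851)
9^4 ≡ 81^2 = 6561 ≡ 604 (mod 851)
9^8 ≡ 604^2 = 364816 ≡ 588 (mod 851)
9^16 ≡ 588^2 = 345744 ≡ 238 (mod 851)
9^32 ≡ 238^2 = 56644 ≡ 478 (mod 851)
9^64 ≡ 478^2 = 228484 ≡ 416 (mod 851)
9^128 ≡ 416^2 = 173056 ≡ 303 (mod 851)
9^256 ≡ 303^2 = 91809 ≡ 752 (mod 851)
425 = 256 + 128 + 32 + 8 + 1 in binary powers of 2.
So 9^425 ≡ 752 · 303 · 478 · 588 · 9 ≡ 303 (mod 851).
Squaring chain: 303; never reaches −1, so base 9 is a Miller–Rabin witness that 851 is composite.

303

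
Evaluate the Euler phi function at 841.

Factor: 841 = 29^2.
φ(841) = 29^1·(29−1) = 812.

812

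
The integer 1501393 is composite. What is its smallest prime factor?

1501393 is odd.
Digit sum 22, not divisible by 3.
Ends in 3: not divisible by 5.
7: 1501393 = 7·214484 + 5
11: 1501393 = 11·136490 + 3
13: 1501393 = 13·115491 + 10
17: 1501393 = 17·88317 + 4
19: 1501393 = 19·79020 + 13
23: 1501393 = 23·65277 + 22
29: 1501393 = 29·51772 + 5
31: 1501393 = 31·48432 + 1
37: 1501393 = 37·40578 + 7
41: 1501393 = 41·36619 + 14
43: 1501393 = 43·34916 + 5
47: 1501393 = 47·31944 + 25
53: 1501393 = 53·28328 + 9
59: 1501393 = 59·25447 + 20
61: 1501393 = 61·24613

61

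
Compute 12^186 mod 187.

12^1 ≡ 12 (mod 187)
12^2 ≡ 12^2 = 144 ≡ 144 (mod 187)
12^4 ≡ 144^2 = 20736 ≡ 166 (mod 187)
12^8 ≡ 166^2 = 27556 ≡ 67 (mod 187)
12^16 ≡ 67^2 = 4489 ≡ 1 (mod 187)
12^32 ≡ 1^2 = 1 ≡ 1 (mod 187)
12^64 ≡ 1^2 = 1 ≡ 1 (mod 187)
12^128 ≡ 1^2 = 1 ≡ 1 (mod 187)
186 = 128 + 32 + 16 + 8 + 2 in binary powers of 2.
So 12^186 ≡ 1 · 1 · 1 · 67 · 144 ≡ 111 (mod 187).
Since 111 ≠ 1, base 12 is a Fermat witness: 187 is composite.

111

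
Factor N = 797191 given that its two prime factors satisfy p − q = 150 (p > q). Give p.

971

Since p = q + 150, we have 797191 = q(q + 150), so q² + 150q − 797191 = 0.
Discriminant: 150² + 4·797191 = 22500 + 3188764 = 3211264; √3211264 = 1792.
q = (−150 + 1792)/2 = 821, and p = q + 150 = 971.
Check: 821 · 971 = 797191.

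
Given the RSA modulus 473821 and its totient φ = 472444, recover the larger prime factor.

φ(n) = (p−1)(q−1) = n − (p+q) + 1, so p + q = 473821 − 472444 + 1 = 1378.
p and q are the roots of t² − 1378t + 473821 = 0.
Discriminant: 1378² − 4·473821 = 1898884 − 1895284 = 3600; √3600 = 60.
q = (1378 − 60)/2 = 659, p = (1378 + 60)/2 = 719.
Check: 659 · 719 = 473821.

719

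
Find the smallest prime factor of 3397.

43

3397 is odd.
Digit sum 22, not divisible by 3.
Ends in 7: not divisible by 5.
7: 3397 = 7·485 + 2
11: 3397 = 11·308 + 9
13: 3397 = 13·261 + 4
17: 3397 = 17·199 + 14
19: 3397 = 19·178 + 15
23: 3397 = 23·147 + 16
29: 3397 = 29·117 + 4
31: 3397 = 31·109 + 18
37: 3397 = 37·91 + 30
41: 3397 = 41·82 + 35
43: 3397 = 43·79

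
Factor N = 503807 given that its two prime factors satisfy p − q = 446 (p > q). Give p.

967

Since p = q + 446, we have 503807 = q(q + 446), so q² + 446q − 503807 = 0.
Discriminant: 446² + 4·503807 = 198916 + 2015228 = 2214144; √2214144 = 1488.
q = (−446 + 1488)/2 = 521, and p = q + 446 = 967.
Check: 521 · 967 = 503807.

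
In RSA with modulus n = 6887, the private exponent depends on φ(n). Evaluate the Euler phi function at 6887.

Factor: 6887 = 71 · 97.
φ(6887) = (71−1) · (97−1) = 70 · 96 = 6720.

6720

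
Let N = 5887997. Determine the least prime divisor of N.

97

5887997 is odd.
Digit sum 53, not divisible by 3.
Ends in 7: not divisible by 5.
7: 5887997 = 7·841142 + 3
11: 5887997 = 11·535272 + 5
13: 5887997 = 13·452922 + 11
17: 5887997 = 17·346352 + 13
19: 5887997 = 19·309894 + 11
23: 5887997 = 23·255999 + 20
29: 5887997 = 29·203034 + 11
31: 5887997 = 31·189935 + 12
37: 5887997 = 37·159135 + 2
41: 5887997 = 41·143609 + 28
43: 5887997 = 43·136930 + 7
47: 5887997 = 47·125276 + 25
53: 5887997 = 53·111094 + 15
59: 5887997 = 59·99796 + 33
61: 5887997 = 61·96524 + 33
67: 5887997 = 67·87880 + 37
71: 5887997 = 71·82929 + 38
73: 5887997 = 73·80657 + 36
79: 5887997 = 79·74531 + 48
83: 5887997 = 83·70939 + 60
89: 5887997 = 89·66157 + 24
97: 5887997 = 97·60701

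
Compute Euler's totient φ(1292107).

1247400

Factor: 1292107 = 43 · 151 · 199.
φ(1292107) = (43−1) · (151−1) · (199−1) = 42 · 150 · 198 = 1247400.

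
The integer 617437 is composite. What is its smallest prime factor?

617437 is odd.
Digit sum 28, not divisible by 3.
Ends in 7: not divisible by 5.
7: 617437 = 7·88205 + 2
11: 617437 = 11·56130 + 7
13: 617437 = 13·47495 + 2
17: 617437 = 17·36319 + 14
19: 617437 = 19·32496 + 13
23: 617437 = 23·26845 + 2
29: 617437 = 29·21290 + 27
31: 617437 = 31·19917 + 10
37: 617437 = 37·16687 + 18
41: 617437 = 41·15059 + 18
43: 617437 = 43·14359

43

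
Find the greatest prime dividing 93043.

83

93043 = 19 · 4897
4897 = 59 · 83
83 is prime.
So 93043 = 19 · 59 · 83; the largest prime factor is 83.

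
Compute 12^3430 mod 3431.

12^1 ≡ 12 (mod 3431)
12^2 ≡ 12^2 = 144 ≡ 144 (mod 3431)
12^4 ≡ 144^2 = 20736 ≡ 150 (mod 3431)
12^8 ≡ 150^2 = 22500 ≡ 1914 (mod 3431)
12^16 ≡ 1914^2 = 3663396 ≡ 2519 (mod 3431)
12^32 ≡ 2519^2 = 6345361 ≡ 1442 (mod 3431)
12^64 ≡ 1442^2 = 2079364 ≡ 178 (mod 3431)
12^128 ≡ 178^2 = 31684 ≡ 805 (mod 3431)
12^256 ≡ 805^2 = 648025 ≡ 2997 (mod 3431)
12^512 ≡ 2997^2 = 8982009 ≡ 3082 (mod 3431)
12^1024 ≡ 3082^2 = 9498724 ≡ 1716 (mod 3431)
12^2048 ≡ 1716^2 = 2944656 ≡ 858 (mod 3431)
3430 = 2048 + 1024 + 256 + 64 + 32 + 4 + 2 in binary powers of 2.
So 12^3430 ≡ 858 · 1716 · 2997 · 178 · 1442 · 150 · 144 ≡ 3326 (mod 3431).
Since 3326 ≠ 1, base 12 is a Fermat witness: 3431 is composite.

3326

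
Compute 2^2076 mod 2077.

2^1 ≡ 2 (mod 2077)
2^2 ≡ 2^2 = 4 ≡ 4 (mod 2077)
2^4 ≡ 4^2 = 16 ≡ 16 (mod 2077)
2^8 ≡ 16^2 = 256 ≡ 256 (mod 2077)
2^16 ≡ 256^2 = 65536 ≡ 1149 (mod 2077)
2^32 ≡ 1149^2 = 1320201 ≡ 1306 (mod 2077)
2^64 ≡ 1306^2 = 1705636 ≡ 419 (mod 2077)
2^128 ≡ 419^2 = 175561 ≡ 1093 (mod 2077)
2^256 ≡ 1093^2 = 1194649 ≡ 374 (mod 2077)
2^512 ≡ 374^2 = 139876 ≡ 717 (mod 2077)
2^1024 ≡ 717^2 = 514089 ≡ 1070 (mod 2077)
2^2048 ≡ 1070^2 = 1144900 ≡ 473 (mod 2077)
2076 = 2048 + 16 + 8 + 4 in binary powers of 2.
So 2^2076 ≡ 473 · 1149 · 256 · 16 ≡ 963 (mod 2077).
Since 963 ≠ 1, base 2 is a Fermat witness: 2077 is composite.

963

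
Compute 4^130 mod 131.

4^1 ≡ 4 (mod 131)
4^2 ≡ 4^2 = 16 ≡ 16 (mod 131)
4^4 ≡ 16^2 = 256 ≡ 125 (mod 131)
4^8 ≡ 125^2 = 15625 ≡ 36 (mod 131)
4^16 ≡ 36^2 = 1296 ≡ 117 (mod 131)
4^32 ≡ 117^2 = 13689 ≡ 65 (mod 131)
4^64 ≡ 65^2 = 4225 ≡ 33 (mod 131)
4^128 ≡ 33^2 = 1089 ≡ 41 (mod 131)
130 = 128 + 2 in binary powers of 2.
So 4^130 ≡ 41 · 16 ≡ 1 (mod 131).
Since the result is 1, base 4 gives no evidence that 131 is composite.

1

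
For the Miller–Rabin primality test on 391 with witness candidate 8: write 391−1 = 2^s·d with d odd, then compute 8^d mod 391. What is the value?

391 − 1 = 390 = 2^1 · 195, so d = 195.
8^1 ≡ 8 (mod 391)
8^2 ≡ 8^2 = 64 ≡ 64 (mod 391)
8^4 ≡ 64^2 = 4096 ≡ 186 (mod 391)
8^8 ≡ 186^2 = 34596 ≡ 188 (mod 391)
8^16 ≡ 188^2 = 35344 ≡ 154 (mod 391)
8^32 ≡ 154^2 = 23716 ≡ 256 (mod 391)
8^64 ≡ 256^2 = 65536 ≡ 239 (mod 391)
8^128 ≡ 239^2 = 57121 ≡ 35 (mod 391)
195 = 128 + 64 + 2 + 1 in binary powers of 2.
So 8^195 ≡ 35 · 239 · 64 · 8 ≡ 257 (mod 391).
Squaring chain: 257; never reaches −1, so base 8 is a Miller–Rabin witness that 391 is composite.

257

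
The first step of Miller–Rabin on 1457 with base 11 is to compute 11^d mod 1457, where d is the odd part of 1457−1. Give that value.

1158

1457 − 1 = 1456 = 2^4 · 91, so d = 91.
11^1 ≡ 11 (mod 1457)
11^2 ≡ 11^2 = 121 ≡ 121 (mod 1457)
11^4 ≡ 121^2 = 14641 ≡ 71 (mod 1457)
11^8 ≡ 71^2 = 5041 ≡ 670 (mod 1457)
11^16 ≡ 670^2 = 448900 ≡ 144 (mod 1457)
11^32 ≡ 144^2 = 20736 ≡ 338 (mod 1457)
11^64 ≡ 338^2 = 114244 ≡ 598 (mod 1457)
91 = 64 + 16 + 8 + 2 + 1 in binary powers of 2.
So 11^91 ≡ 598 · 144 · 670 · 121 · 11 ≡ 1158 (mod 1457).
Squaring chain: 1158 → 524 → 660 → 1414; never reaches −1, so base 11 is a Miller–Rabin witness that 1457 is composite.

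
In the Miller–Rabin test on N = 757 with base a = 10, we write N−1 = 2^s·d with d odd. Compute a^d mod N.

757 − 1 = 756 = 2^2 · 189, so d = 189.
10^1 ≡ 10 (mod 757)
10^2 ≡ 10^2 = 100 ≡ 100 (mod 757)
10^4 ≡ 100^2 = 10000 ≡ 159 (mod 757)
10^8 ≡ 159^2 = 25281 ≡ 300 (mod 757)
10^16 ≡ 300^2 = 90000 ≡ 674 (mod 757)
10^32 ≡ 674^2 = 454276 ≡ 76 (mod 757)
10^64 ≡ 76^2 = 5776 ≡ 477 (mod 757)
10^128 ≡ 477^2 = 227529 ≡ 429 (mod 757)
189 = 128 + 32 + 16 + 8 + 4 + 1 in binary powers of 2.
So 10^189 ≡ 429 · 76 · 674 · 300 · 159 · 10 ≡ 1 (mod 757).
Since 10^d ≡ 1 (mod 757), base 10 does not prove 757 composite.

1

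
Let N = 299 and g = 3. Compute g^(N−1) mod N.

3

3^1 ≡ 3 (mod 299)
3^2 ≡ 3^2 = 9 ≡ 9 (mod 299)
3^4 ≡ 9^2 = 81 ≡ 81 (mod 299)
3^8 ≡ 81^2 = 6561 ≡ 282 (mod 299)
3^16 ≡ 282^2 = 79524 ≡ 289 (mod 299)
3^32 ≡ 289^2 = 83521 ≡ 100 (mod 299)
3^64 ≡ 100^2 = 10000 ≡ 133 (mod 299)
3^128 ≡ 133^2 = 17689 ≡ 48 (mod 299)
3^256 ≡ 48^2 = 2304 ≡ 211 (mod 299)
298 = 256 + 32 + 8 + 2 in binary powers of 2.
So 3^298 ≡ 211 · 100 · 282 · 9 ≡ 3 (mod 299).
Since 3 ≠ 1, base 3 is a Fermat witness: 299 is composite.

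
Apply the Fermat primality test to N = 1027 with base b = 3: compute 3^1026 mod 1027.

482

3^1 ≡ 3 (mod 1027)
3^2 ≡ 3^2 = 9 ≡ 9 (mod 1027)
3^4 ≡ 9^2 = 81 ≡ 81 (mod 1027)
3^8 ≡ 81^2 = 6561 ≡ 399 (mod 1027)
3^16 ≡ 399^2 = 159201 ≡ 16 (mod 1027)
3^32 ≡ 16^2 = 256 ≡ 256 (mod 1027)
3^64 ≡ 256^2 = 65536 ≡ 835 (mod 1027)
3^128 ≡ 835^2 = 697225 ≡ 919 (mod 1027)
3^256 ≡ 919^2 = 844561 ≡ 367 (mod 1027)
3^512 ≡ 367^2 = 134689 ≡ 152 (mod 1027)
3^1024 ≡ 152^2 = 23104 ≡ 510 (mod 1027)
1026 = 1024 + 2 in binary powers of 2.
So 3^1026 ≡ 510 · 9 ≡ 482 (mod 1027).
Since 482 ≠ 1, base 3 is a Fermat witness: 1027 is composite.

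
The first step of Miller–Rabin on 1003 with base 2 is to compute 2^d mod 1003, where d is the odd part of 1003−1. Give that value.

1003 − 1 = 1002 = 2^1 · 501, so d = 501.
2^1 ≡ 2 (mod 1003)
2^2 ≡ 2^2 = 4 ≡ 4 (mod 1003)
2^4 ≡ 4^2 = 16 ≡ 16 (mod 1003)
2^8 ≡ 16^2 = 256 ≡ 256 (mod 1003)
2^16 ≡ 256^2 = 65536 ≡ 341 (mod 1003)
2^32 ≡ 341^2 = 116281 ≡ 936 (mod 1003)
2^64 ≡ 936^2 = 876096 ≡ 477 (mod 1003)
2^128 ≡ 477^2 = 227529 ≡ 851 (mod 1003)
2^256 ≡ 851^2 = 724201 ≡ 35 (mod 1003)
501 = 256 + 128 + 64 + 32 + 16 + 4 + 1 in binary powers of 2.
So 2^501 ≡ 35 · 851 · 477 · 936 · 341 · 16 · 2 ≡ 865 (mod 1003).
Squaring chain: 865; never reaches −1, so base 2 is a Miller–Rabin witness that 1003 is composite.

865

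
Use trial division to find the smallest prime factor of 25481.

83

25481 is odd.
Digit sum 20, not divisible by 3.
Ends in 1: not divisible by 5.
7: 25481 = 7·3640 + 1
11: 25481 = 11·2316 + 5
13: 25481 = 13·1960 + 1
17: 25481 = 17·1498 + 15
19: 25481 = 19·1341 + 2
23: 25481 = 23·1107 + 20
29: 25481 = 29·878 + 19
31: 25481 = 31·821 + 30
37: 25481 = 37·688 + 25
41: 25481 = 41·621 + 20
43: 25481 = 43·592 + 25
47: 25481 = 47·542 + 7
53: 25481 = 53·480 + 41
59: 25481 = 59·431 + 52
61: 25481 = 61·417 + 44
67: 25481 = 67·380 + 21
71: 25481 = 71·358 + 63
73: 25481 = 73·349 + 4
79: 25481 = 79·322 + 43
83: 25481 = 83·307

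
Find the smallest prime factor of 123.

3

123 is odd.
Digit sum 6, divisible by 3.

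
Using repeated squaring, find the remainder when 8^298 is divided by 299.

8^1 ≡ 8 (mod 299)
8^2 ≡ 8^2 = 64 ≡ 64 (mod 299)
8^4 ≡ 64^2 = 4096 ≡ 209 (mod 299)
8^8 ≡ 209^2 = 43681 ≡ 27 (mod 299)
8^16 ≡ 27^2 = 729 ≡ 131 (mod 299)
8^32 ≡ 131^2 = 17161 ≡ 118 (mod 299)
8^64 ≡ 118^2 = 13924 ≡ 170 (mod 299)
8^128 ≡ 170^2 = 28900 ≡ 196 (mod 299)
8^256 ≡ 196^2 = 38416 ≡ 144 (mod 299)
298 = 256 + 32 + 8 + 2 in binary powers of 2.
So 8^298 ≡ 144 · 118 · 27 · 64 ≡ 77 (mod 299).
Since 77 ≠ 1, base 8 is a Fermat witness: 299 is composite.

77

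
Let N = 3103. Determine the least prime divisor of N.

29

3103 is odd.
Digit sum 7, not divisible by 3.
Ends in 3: not divisible by 5.
7: 3103 = 7·443 + 2
11: 3103 = 11·282 + 1
13: 3103 = 13·238 + 9
17: 3103 = 17·182 + 9
19: 3103 = 19·163 + 6
23: 3103 = 23·134 + 21
29: 3103 = 29·107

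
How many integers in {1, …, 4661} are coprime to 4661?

Factor: 4661 = 59 · 79.
φ(4661) = (59−1) · (79−1) = 58 · 78 = 4524.

4524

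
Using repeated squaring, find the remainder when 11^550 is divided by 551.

11^1 ≡ 11 (mod 551)
11^2 ≡ 11^2 = 121 ≡ 121 (mod 551)
11^4 ≡ 121^2 = 14641 ≡ 315 (mod 551)
11^8 ≡ 315^2 = 99225 ≡ 45 (mod 551)
11^16 ≡ 45^2 = 2025 ≡ 372 (mod 551)
11^32 ≡ 372^2 = 138384 ≡ 83 (mod 551)
11^64 ≡ 83^2 = 6889 ≡ 277 (mod 551)
11^128 ≡ 277^2 = 76729 ≡ 140 (mod 551)
11^256 ≡ 140^2 = 19600 ≡ 315 (mod 551)
11^512 ≡ 315^2 = 99225 ≡ 45 (mod 551)
550 = 512 + 32 + 4 + 2 in binary powers of 2.
So 11^550 ≡ 45 · 83 · 315 · 121 ≡ 410 (mod 551).
Since 410 ≠ 1, base 11 is a Fermat witness: 551 is composite.

410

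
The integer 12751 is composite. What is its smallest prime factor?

41

12751 is odd.
Digit sum 16, not divisible by 3.
Ends in 1: not divisible by 5.
7: 12751 = 7·1821 + 4
11: 12751 = 11·1159 + 2
13: 12751 = 13·980 + 11
17: 12751 = 17·750 + 1
19: 12751 = 19·671 + 2
23: 12751 = 23·554 + 9
29: 12751 = 29·439 + 20
31: 12751 = 31·411 + 10
37: 12751 = 37·344 + 23
41: 12751 = 41·311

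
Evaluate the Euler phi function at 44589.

Factor: 44589 = 3 · 89 · 167.
φ(44589) = (3−1) · (89−1) · (167−1) = 2 · 88 · 166 = 29216.

29216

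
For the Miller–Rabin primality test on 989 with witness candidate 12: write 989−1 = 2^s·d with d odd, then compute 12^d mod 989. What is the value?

989 − 1 = 988 = 2^2 · 247, so d = 247.
12^1 ≡ 12 (mod 989)
12^2 ≡ 12^2 = 144 ≡ 144 (mod 989)
12^4 ≡ 144^2 = 20736 ≡ 956 (mod 989)
12^8 ≡ 956^2 = 913936 ≡ 100 (mod 989)
12^16 ≡ 100^2 = 10000 ≡ 110 (mod 989)
12^32 ≡ 110^2 = 12100 ≡ 232 (mod 989)
12^64 ≡ 232^2 = 53824 ≡ 418 (mod 989)
12^128 ≡ 418^2 = 174724 ≡ 660 (mod 989)
247 = 128 + 64 + 32 + 16 + 4 + 2 + 1 in binary powers of 2.
So 12^247 ≡ 660 · 418 · 232 · 110 · 956 · 144 · 12 ≡ 363 (mod 989).
Squaring chain: 363 → 232; never reaches −1, so base 12 is a Miller–Rabin witness that 989 is composite.

363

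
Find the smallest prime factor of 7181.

7181 is odd.
Digit sum 17, not divisible by 3.
Ends in 1: not divisible by 5.
7: 7181 = 7·1025 + 6
11: 7181 = 11·652 + 9
13: 7181 = 13·552 + 5
17: 7181 = 17·422 + 7
19: 7181 = 19·377 + 18
23: 7181 = 23·312 + 5
29: 7181 = 29·247 + 18
31: 7181 = 31·231 + 20
37: 7181 = 37·194 + 3
41: 7181 = 41·175 + 6
43: 7181 = 43·167

43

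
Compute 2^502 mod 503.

2^1 ≡ 2 (mod 503)
2^2 ≡ 2^2 = 4 ≡ 4 (mod 503)
2^4 ≡ 4^2 = 16 ≡ 16 (mod 503)
2^8 ≡ 16^2 = 256 ≡ 256 (mod 503)
2^16 ≡ 256^2 = 65536 ≡ 146 (mod 503)
2^32 ≡ 146^2 = 21316 ≡ 190 (mod 503)
2^64 ≡ 190^2 = 36100 ≡ 387 (mod 503)
2^128 ≡ 387^2 = 149769 ≡ 378 (mod 503)
2^256 ≡ 378^2 = 142884 ≡ 32 (mod 503)
502 = 256 + 128 + 64 + 32 + 16 + 4 + 2 in binary powers of 2.
So 2^502 ≡ 32 · 378 · 387 · 190 · 146 · 16 · 4 ≡ 1 (mod 503).
Since the result is 1, base 2 gives no evidence that 503 is composite.

1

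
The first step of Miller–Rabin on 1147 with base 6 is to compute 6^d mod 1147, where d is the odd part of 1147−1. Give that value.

1147 − 1 = 1146 = 2^1 · 573, so d = 573.
6^1 ≡ 6 (mod 1147)
6^2 ≡ 6^2 = 36 ≡ 36 (mod 1147)
6^4 ≡ 36^2 = 1296 ≡ 149 (mod 1147)
6^8 ≡ 149^2 = 22201 ≡ 408 (mod 1147)
6^16 ≡ 408^2 = 166464 ≡ 149 (mod 1147)
6^32 ≡ 149^2 = 22201 ≡ 408 (mod 1147)
6^64 ≡ 408^2 = 166464 ≡ 149 (mod 1147)
6^128 ≡ 149^2 = 22201 ≡ 408 (mod 1147)
6^256 ≡ 408^2 = 166464 ≡ 149 (mod 1147)
6^512 ≡ 149^2 = 22201 ≡ 408 (mod 1147)
573 = 512 + 32 + 16 + 8 + 4 + 1 in binary powers of 2.
So 6^573 ≡ 408 · 408 · 149 · 408 · 149 · 6 ≡ 154 (mod 1147).
Squaring chain: 154; never reaches −1, so base 6 is a Miller–Rabin witness that 1147 is composite.

154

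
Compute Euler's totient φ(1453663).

Factor: 1453663 = 47 · 157 · 197.
φ(1453663) = (47−1) · (157−1) · (197−1) = 46 · 156 · 196 = 1406496.

1406496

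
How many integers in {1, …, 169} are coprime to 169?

Factor: 169 = 13^2.
φ(169) = 13^1·(13−1) = 156.

156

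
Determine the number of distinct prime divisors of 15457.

15457 = 13 · 1189
1189 = 29 · 41
15457 = 13 · 29 · 41, which has 3 distinct prime factors.

3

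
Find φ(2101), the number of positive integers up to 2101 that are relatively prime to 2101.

Factor: 2101 = 11 · 191.
φ(2101) = (11−1) · (191−1) = 10 · 190 = 1900.

1900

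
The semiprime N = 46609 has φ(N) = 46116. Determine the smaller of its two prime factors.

127

φ(n) = (p−1)(q−1) = n − (p+q) + 1, so p + q = 46609 − 46116 + 1 = 494.
p and q are the roots of t² − 494t + 46609 = 0.
Discriminant: 494² − 4·46609 = 244036 − 186436 = 57600; √57600 = 240.
q = (494 − 240)/2 = 127, p = (494 + 240)/2 = 367.
Check: 127 · 367 = 46609.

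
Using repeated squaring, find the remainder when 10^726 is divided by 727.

10^1 ≡ 10 (mod 727)
10^2 ≡ 10^2 = 100 ≡ 100 (mod 727)
10^4 ≡ 100^2 = 10000 ≡ 549 (mod 727)
10^8 ≡ 549^2 = 301401 ≡ 423 (mod 727)
10^16 ≡ 423^2 = 178929 ≡ 87 (mod 727)
10^32 ≡ 87^2 = 7569 ≡ 299 (mod 727)
10^64 ≡ 299^2 = 89401 ≡ 707 (mod 727)
10^128 ≡ 707^2 = 499849 ≡ 400 (mod 727)
10^256 ≡ 400^2 = 160000 ≡ 60 (mod 727)
10^512 ≡ 60^2 = 3600 ≡ 692 (mod 727)
726 = 512 + 128 + 64 + 16 + 4 + 2 in binary powers of 2.
So 10^726 ≡ 692 · 400 · 707 · 87 · 549 · 100 ≡ 1 (mod 727).
Since the result is 1, base 10 gives no evidence that 727 is composite.

1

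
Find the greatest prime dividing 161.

23

161 = 7 · 23
23 is prime.
So 161 = 7 · 23; the largest prime factor is 23.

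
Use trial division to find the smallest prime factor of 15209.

15209 is odd.
Digit sum 17, not divisible by 3.
Ends in 9: not divisible by 5.
7: 15209 = 7·2172 + 5
11: 15209 = 11·1382 + 7
13: 15209 = 13·1169 + 12
17: 15209 = 17·894 + 11
19: 15209 = 19·800 + 9
23: 15209 = 23·661 + 6
29: 15209 = 29·524 + 13
31: 15209 = 31·490 + 19
37: 15209 = 37·411 + 2
41: 15209 = 41·370 + 39
43: 15209 = 43·353 + 30
47: 15209 = 47·323 + 28
53: 15209 = 53·286 + 51
59: 15209 = 59·257 + 46
61: 15209 = 61·249 + 20
67: 15209 = 67·227

67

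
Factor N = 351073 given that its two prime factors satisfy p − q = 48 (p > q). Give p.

Since p = q + 48, we have 351073 = q(q + 48), so q² + 48q − 351073 = 0.
Discriminant: 48² + 4·351073 = 2304 + 1404292 = 1406596; √1406596 = 1186.
q = (−48 + 1186)/2 = 569, and p = q + 48 = 617.
Check: 569 · 617 = 351073.

617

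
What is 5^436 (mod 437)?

397

5^1 ≡ 5 (mod 437)
5^2 ≡ 5^2 = 25 ≡ 25 (mod 437)
5^4 ≡ 25^2 = 625 ≡ 188 (mod 437)
5^8 ≡ 188^2 = 35344 ≡ 384 (mod 437)
5^16 ≡ 384^2 = 147456 ≡ 187 (mod 437)
5^32 ≡ 187^2 = 34969 ≡ 9 (mod 437)
5^64 ≡ 9^2 = 81 ≡ 81 (mod 437)
5^128 ≡ 81^2 = 6561 ≡ 6 (mod 437)
5^256 ≡ 6^2 = 36 ≡ 36 (mod 437)
436 = 256 + 128 + 32 + 16 + 4 in binary powers of 2.
So 5^436 ≡ 36 · 6 · 9 · 187 · 188 ≡ 397 (mod 437).
Since 397 ≠ 1, base 5 is a Fermat witness: 437 is composite.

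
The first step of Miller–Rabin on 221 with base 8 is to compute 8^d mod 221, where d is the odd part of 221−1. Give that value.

83

221 − 1 = 220 = 2^2 · 55, so d = 55.
8^1 ≡ 8 (mod 221)
8^2 ≡ 8^2 = 64 ≡ 64 (mod 221)
8^4 ≡ 64^2 = 4096 ≡ 118 (mod 221)
8^8 ≡ 118^2 = 13924 ≡ 1 (mod 221)
8^16 ≡ 1^2 = 1 ≡ 1 (mod 221)
8^32 ≡ 1^2 = 1 ≡ 1 (mod 221)
55 = 32 + 16 + 4 + 2 + 1 in binary powers of 2.
So 8^55 ≡ 1 · 1 · 118 · 64 · 8 ≡ 83 (mod 221).
Squaring chain: 83 → 38; never reaches −1, so base 8 is a Miller–Rabin witness that 221 is composite.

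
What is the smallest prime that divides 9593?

53

9593 is odd.
Digit sum 26, not divisible by 3.
Ends in 3: not divisible by 5.
7: 9593 = 7·1370 + 3
11: 9593 = 11·872 + 1
13: 9593 = 13·737 + 12
17: 9593 = 17·564 + 5
19: 9593 = 19·504 + 17
23: 9593 = 23·417 + 2
29: 9593 = 29·330 + 23
31: 9593 = 31·309 + 14
37: 9593 = 37·259 + 10
41: 9593 = 41·233 + 40
43: 9593 = 43·223 + 4
47: 9593 = 47·204 + 5
53: 9593 = 53·181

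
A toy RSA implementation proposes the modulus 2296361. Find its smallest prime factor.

73

2296361 is odd.
Digit sum 29, not divisible by 3.
Ends in 1: not divisible by 5.
7: 2296361 = 7·328051 + 4
11: 2296361 = 11·208760 + 1
13: 2296361 = 13·176643 + 2
17: 2296361 = 17·135080 + 1
19: 2296361 = 19·120861 + 2
23: 2296361 = 23·99841 + 18
29: 2296361 = 29·79184 + 25
31: 2296361 = 31·74076 + 5
37: 2296361 = 37·62063 + 30
41: 2296361 = 41·56008 + 33
43: 2296361 = 43·53403 + 32
47: 2296361 = 47·48858 + 35
53: 2296361 = 53·43327 + 30
59: 2296361 = 59·38921 + 22
61: 2296361 = 61·37645 + 16
67: 2296361 = 67·34274 + 3
71: 2296361 = 71·32343 + 8
73: 2296361 = 73·31457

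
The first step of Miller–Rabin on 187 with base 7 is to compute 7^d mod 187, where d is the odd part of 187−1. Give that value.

187 − 1 = 186 = 2^1 · 93, so d = 93.
7^1 ≡ 7 (mod 187)
7^2 ≡ 7^2 = 49 ≡ 49 (mod 187)
7^4 ≡ 49^2 = 2401 ≡ 157 (mod 187)
7^8 ≡ 157^2 = 24649 ≡ 152 (mod 187)
7^16 ≡ 152^2 = 23104 ≡ 103 (mod 187)
7^32 ≡ 103^2 = 10609 ≡ 137 (mod 187)
7^64 ≡ 137^2 = 18769 ≡ 69 (mod 187)
93 = 64 + 16 + 8 + 4 + 1 in binary powers of 2.
So 7^93 ≡ 69 · 103 · 152 · 157 · 7 ≡ 57 (mod 187).
Squaring chain: 57; never reaches −1, so base 7 is a Miller–Rabin witness that 187 is composite.

57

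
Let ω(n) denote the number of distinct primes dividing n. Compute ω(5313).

4

5313 = 3 · 1771
1771 = 7 · 253
253 = 11 · 23
5313 = 3 · 7 · 11 · 23, which has 4 distinct prime factors.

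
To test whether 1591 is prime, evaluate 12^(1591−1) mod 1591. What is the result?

84

12^1 ≡ 12 (mod 1591)
12^2 ≡ 12^2 = 144 ≡ 144 (mod 1591)
12^4 ≡ 144^2 = 20736 ≡ 53 (mod 1591)
12^8 ≡ 53^2 = 2809 ≡ 1218 (mod 1591)
12^16 ≡ 1218^2 = 1483524 ≡ 712 (mod 1591)
12^32 ≡ 712^2 = 506944 ≡ 1006 (mod 1591)
12^64 ≡ 1006^2 = 1012036 ≡ 160 (mod 1591)
12^128 ≡ 160^2 = 25600 ≡ 144 (mod 1591)
12^256 ≡ 144^2 = 20736 ≡ 53 (mod 1591)
12^512 ≡ 53^2 = 2809 ≡ 1218 (mod 1591)
12^1024 ≡ 1218^2 = 1483524 ≡ 712 (mod 1591)
1590 = 1024 + 512 + 32 + 16 + 4 + 2 in binary powers of 2.
So 12^1590 ≡ 712 · 1218 · 1006 · 712 · 53 · 144 ≡ 84 (mod 1591).
Since 84 ≠ 1, base 12 is a Fermat witness: 1591 is composite.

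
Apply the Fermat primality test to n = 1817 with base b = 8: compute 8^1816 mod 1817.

836

8^1 ≡ 8 (mod 1817)
8^2 ≡ 8^2 = 64 ≡ 64 (mod 1817)
8^4 ≡ 64^2 = 4096 ≡ 462 (mod 1817)
8^8 ≡ 462^2 = 213444 ≡ 855 (mod 1817)
8^16 ≡ 855^2 = 731025 ≡ 591 (mod 1817)
8^32 ≡ 591^2 = 349281 ≡ 417 (mod 1817)
8^64 ≡ 417^2 = 173889 ≡ 1274 (mod 1817)
8^128 ≡ 1274^2 = 1623076 ≡ 495 (mod 1817)
8^256 ≡ 495^2 = 245025 ≡ 1547 (mod 1817)
8^512 ≡ 1547^2 = 2393209 ≡ 220 (mod 1817)
8^1024 ≡ 220^2 = 48400 ≡ 1158 (mod 1817)
1816 = 1024 + 512 + 256 + 16 + 8 in binary powers of 2.
So 8^1816 ≡ 1158 · 220 · 1547 · 591 · 855 ≡ 836 (mod 1817).
Since 836 ≠ 1, base 8 is a Fermat witness: 1817 is composite.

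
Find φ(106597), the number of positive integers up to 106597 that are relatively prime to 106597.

99792

Factor: 106597 = 37 · 43 · 67.
φ(106597) = (37−1) · (43−1) · (67−1) = 36 · 42 · 66 = 99792.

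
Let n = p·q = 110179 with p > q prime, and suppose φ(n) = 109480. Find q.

φ(n) = (p−1)(q−1) = n − (p+q) + 1, so p + q = 110179 − 109480 + 1 = 700.
p and q are the roots of t² − 700t + 110179 = 0.
Discriminant: 700² − 4·110179 = 490000 − 440716 = 49284; √49284 = 222.
q = (700 − 222)/2 = 239, p = (700 + 222)/2 = 461.
Check: 239 · 461 = 110179.

239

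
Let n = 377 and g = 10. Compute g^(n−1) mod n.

107

10^1 ≡ 10 (mod 377)
10^2 ≡ 10^2 = 100 ≡ 100 (mod 377)
10^4 ≡ 100^2 = 10000 ≡ 198 (mod 377)
10^8 ≡ 198^2 = 39204 ≡ 373 (mod 377)
10^16 ≡ 373^2 = 139129 ≡ 16 (mod 377)
10^32 ≡ 16^2 = 256 ≡ 256 (mod 377)
10^64 ≡ 256^2 = 65536 ≡ 315 (mod 377)
10^128 ≡ 315^2 = 99225 ≡ 74 (mod 377)
10^256 ≡ 74^2 = 5476 ≡ 198 (mod 377)
376 = 256 + 64 + 32 + 16 + 8 in binary powers of 2.
So 10^376 ≡ 198 · 315 · 256 · 16 · 373 ≡ 107 (mod 377).
Since 107 ≠ 1, base 10 is a Fermat witness: 377 is composite.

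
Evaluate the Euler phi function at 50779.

Factor: 50779 = 17 · 29 · 103.
φ(50779) = (17−1) · (29−1) · (103−1) = 16 · 28 · 102 = 45696.

45696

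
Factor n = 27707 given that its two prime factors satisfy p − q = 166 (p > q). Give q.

103

Since p = q + 166, we have 27707 = q(q + 166), so q² + 166q − 27707 = 0.
Discriminant: 166² + 4·27707 = 27556 + 110828 = 138384; √138384 = 372.
q = (−166 + 372)/2 = 103, and p = q + 166 = 269.
Check: 103 · 269 = 27707.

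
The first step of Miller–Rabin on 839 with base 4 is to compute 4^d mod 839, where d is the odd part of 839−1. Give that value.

1

839 − 1 = 838 = 2^1 · 419, so d = 419.
4^1 ≡ 4 (mod 839)
4^2 ≡ 4^2 = 16 ≡ 16 (mod 839)
4^4 ≡ 16^2 = 256 ≡ 256 (mod 839)
4^8 ≡ 256^2 = 65536 ≡ 94 (mod 839)
4^16 ≡ 94^2 = 8836 ≡ 446 (mod 839)
4^32 ≡ 446^2 = 198916 ≡ 73 (mod 839)
4^64 ≡ 73^2 = 5329 ≡ 295 (mod 839)
4^128 ≡ 295^2 = 87025 ≡ 608 (mod 839)
4^256 ≡ 608^2 = 369664 ≡ 504 (mod 839)
419 = 256 + 128 + 32 + 2 + 1 in binary powers of 2.
So 4^419 ≡ 504 · 608 · 73 · 16 · 4 ≡ 1 (mod 839).
Since 4^d ≡ 1 (mod 839), base 4 does not prove 839 composite.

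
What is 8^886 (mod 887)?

1

8^1 ≡ 8 (mod 887)
8^2 ≡ 8^2 = 64 ≡ 64 (mod 887)
8^4 ≡ 64^2 = 4096 ≡ 548 (mod 887)
8^8 ≡ 548^2 = 300304 ≡ 498 (mod 887)
8^16 ≡ 498^2 = 248004 ≡ 531 (mod 887)
8^32 ≡ 531^2 = 281961 ≡ 782 (mod 887)
8^64 ≡ 782^2 = 611524 ≡ 381 (mod 887)
8^128 ≡ 381^2 = 145161 ≡ 580 (mod 887)
8^256 ≡ 580^2 = 336400 ≡ 227 (mod 887)
8^512 ≡ 227^2 = 51529 ≡ 83 (mod 887)
886 = 512 + 256 + 64 + 32 + 16 + 4 + 2 in binary powers of 2.
So 8^886 ≡ 83 · 227 · 381 · 782 · 531 · 548 · 64 ≡ 1 (mod 887).
Since the result is 1, base 8 gives no evidence that 887 is composite.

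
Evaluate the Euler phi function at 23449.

Factor: 23449 = 131 · 179.
φ(23449) = (131−1) · (179−1) = 130 · 178 = 23140.

23140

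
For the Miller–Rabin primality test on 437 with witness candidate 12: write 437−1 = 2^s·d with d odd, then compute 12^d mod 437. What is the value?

437 − 1 = 436 = 2^2 · 109, so d = 109.
12^1 ≡ 12 (mod 437)
12^2 ≡ 12^2 = 144 ≡ 144 (mod 437)
12^4 ≡ 144^2 = 20736 ≡ 197 (mod 437)
12^8 ≡ 197^2 = 38809 ≡ 353 (mod 437)
12^16 ≡ 353^2 = 124609 ≡ 64 (mod 437)
12^32 ≡ 64^2 = 4096 ≡ 163 (mod 437)
12^64 ≡ 163^2 = 26569 ≡ 349 (mod 437)
109 = 64 + 32 + 8 + 4 + 1 in binary powers of 2.
So 12^109 ≡ 349 · 163 · 353 · 197 · 12 ≡ 278 (mod 437).
Squaring chain: 278 → 372; never reaches −1, so base 12 is a Miller–Rabin witness that 437 is composite.

278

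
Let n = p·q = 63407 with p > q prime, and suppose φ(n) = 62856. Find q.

163

φ(n) = (p−1)(q−1) = n − (p+q) + 1, so p + q = 63407 − 62856 + 1 = 552.
p and q are the roots of t² − 552t + 63407 = 0.
Discriminant: 552² − 4·63407 = 304704 − 253628 = 51076; √51076 = 226.
q = (552 − 226)/2 = 163, p = (552 + 226)/2 = 389.
Check: 163 · 389 = 63407.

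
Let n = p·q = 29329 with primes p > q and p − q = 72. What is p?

Since p = q + 72, we have 29329 = q(q + 72), so q² + 72q − 29329 = 0.
Discriminant: 72² + 4·29329 = 5184 + 117316 = 122500; √122500 = 350.
q = (−72 + 350)/2 = 139, and p = q + 72 = 211.
Check: 139 · 211 = 29329.

211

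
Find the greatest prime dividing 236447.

79

236447 = 41 · 5767
5767 = 73 · 79
79 is prime.
So 236447 = 41 · 73 · 79; the largest prime factor is 79.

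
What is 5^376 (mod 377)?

326

5^1 ≡ 5 (mod 377)
5^2 ≡ 5^2 = 25 ≡ 25 (mod 377)
5^4 ≡ 25^2 = 625 ≡ 248 (mod 377)
5^8 ≡ 248^2 = 61504 ≡ 53 (mod 377)
5^16 ≡ 53^2 = 2809 ≡ 170 (mod 377)
5^32 ≡ 170^2 = 28900 ≡ 248 (mod 377)
5^64 ≡ 248^2 = 61504 ≡ 53 (mod 377)
5^128 ≡ 53^2 = 2809 ≡ 170 (mod 377)
5^256 ≡ 170^2 = 28900 ≡ 248 (mod 377)
376 = 256 + 64 + 32 + 16 + 8 in binary powers of 2.
So 5^376 ≡ 248 · 53 · 248 · 170 · 53 ≡ 326 (mod 377).
Since 326 ≠ 1, base 5 is a Fermat witness: 377 is composite.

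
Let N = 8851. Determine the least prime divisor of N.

53

8851 is odd.
Digit sum 22, not divisible by 3.
Ends in 1: not divisible by 5.
7: 8851 = 7·1264 + 3
11: 8851 = 11·804 + 7
13: 8851 = 13·680 + 11
17: 8851 = 17·520 + 11
19: 8851 = 19·465 + 16
23: 8851 = 23·384 + 19
29: 8851 = 29·305 + 6
31: 8851 = 31·285 + 16
37: 8851 = 37·239 + 8
41: 8851 = 41·215 + 36
43: 8851 = 43·205 + 36
47: 8851 = 47·188 + 15
53: 8851 = 53·167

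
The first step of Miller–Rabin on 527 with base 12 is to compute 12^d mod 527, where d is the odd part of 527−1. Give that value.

177

527 − 1 = 526 = 2^1 · 263, so d = 263.
12^1 ≡ 12 (mod 527)
12^2 ≡ 12^2 = 144 ≡ 144 (mod 527)
12^4 ≡ 144^2 = 20736 ≡ 183 (mod 527)
12^8 ≡ 183^2 = 33489 ≡ 288 (mod 527)
12^16 ≡ 288^2 = 82944 ≡ 205 (mod 527)
12^32 ≡ 205^2 = 42025 ≡ 392 (mod 527)
12^64 ≡ 392^2 = 153664 ≡ 307 (mod 527)
12^128 ≡ 307^2 = 94249 ≡ 443 (mod 527)
12^256 ≡ 443^2 = 196249 ≡ 205 (mod 527)
263 = 256 + 4 + 2 + 1 in binary powers of 2.
So 12^263 ≡ 205 · 183 · 144 · 12 ≡ 177 (mod 527).
Squaring chain: 177; never reaches −1, so base 12 is a Miller–Rabin witness that 527 is composite.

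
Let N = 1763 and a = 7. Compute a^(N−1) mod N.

1197

7^1 ≡ 7 (mod 1763)
7^2 ≡ 7^2 = 49 ≡ 49 (mod 1763)
7^4 ≡ 49^2 = 2401 ≡ 638 (mod 1763)
7^8 ≡ 638^2 = 407044 ≡ 1554 (mod 1763)
7^16 ≡ 1554^2 = 2414916 ≡ 1369 (mod 1763)
7^32 ≡ 1369^2 = 1874161 ≡ 92 (mod 1763)
7^64 ≡ 92^2 = 8464 ≡ 1412 (mod 1763)
7^128 ≡ 1412^2 = 1993744 ≡ 1554 (mod 1763)
7^256 ≡ 1554^2 = 2414916 ≡ 1369 (mod 1763)
7^512 ≡ 1369^2 = 1874161 ≡ 92 (mod 1763)
7^1024 ≡ 92^2 = 8464 ≡ 1412 (mod 1763)
1762 = 1024 + 512 + 128 + 64 + 32 + 2 in binary powers of 2.
So 7^1762 ≡ 1412 · 92 · 1554 · 1412 · 92 · 49 ≡ 1197 (mod 1763).
Since 1197 ≠ 1, base 7 is a Fermat witness: 1763 is composite.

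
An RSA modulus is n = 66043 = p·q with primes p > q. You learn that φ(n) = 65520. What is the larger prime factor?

313

φ(n) = (p−1)(q−1) = n − (p+q) + 1, so p + q = 66043 − 65520 + 1 = 524.
p and q are the roots of t² − 524t + 66043 = 0.
Discriminant: 524² − 4·66043 = 274576 − 264172 = 10404; √10404 = 102.
q = (524 − 102)/2 = 211, p = (524 + 102)/2 = 313.
Check: 211 · 313 = 66043.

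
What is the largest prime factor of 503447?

503447 = 7 · 71921
71921 = 23 · 3127
3127 = 53 · 59
59 is prime.
So 503447 = 7 · 23 · 53 · 59; the largest prime factor is 59.

59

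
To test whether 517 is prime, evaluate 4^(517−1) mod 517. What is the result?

4^1 ≡ 4 (mod 517)
4^2 ≡ 4^2 = 16 ≡ 16 (mod 517)
4^4 ≡ 16^2 = 256 ≡ 256 (mod 517)
4^8 ≡ 256^2 = 65536 ≡ 394 (mod 517)
4^16 ≡ 394^2 = 155236 ≡ 136 (mod 517)
4^32 ≡ 136^2 = 18496 ≡ 401 (mod 517)
4^64 ≡ 401^2 = 160801 ≡ 14 (mod 517)
4^128 ≡ 14^2 = 196 ≡ 196 (mod 517)
4^256 ≡ 196^2 = 38416 ≡ 158 (mod 517)
4^512 ≡ 158^2 = 24964 ≡ 148 (mod 517)
516 = 512 + 4 in binary powers of 2.
So 4^516 ≡ 148 · 256 ≡ 147 (mod 517).
Since 147 ≠ 1, base 4 is a Fermat witness: 517 is composite.

147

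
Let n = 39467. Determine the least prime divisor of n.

61

39467 is odd.
Digit sum 29, not divisible by 3.
Ends in 7: not divisible by 5.
7: 39467 = 7·5638 + 1
11: 39467 = 11·3587 + 10
13: 39467 = 13·3035 + 12
17: 39467 = 17·2321 + 10
19: 39467 = 19·2077 + 4
23: 39467 = 23·1715 + 22
29: 39467 = 29·1360 + 27
31: 39467 = 31·1273 + 4
37: 39467 = 37·1066 + 25
41: 39467 = 41·962 + 25
43: 39467 = 43·917 + 36
47: 39467 = 47·839 + 34
53: 39467 = 53·744 + 35
59: 39467 = 59·668 + 55
61: 39467 = 61·647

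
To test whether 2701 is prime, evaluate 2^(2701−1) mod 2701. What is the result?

2^1 ≡ 2 (mod 2701)
2^2 ≡ 2^2 = 4 ≡ 4 (mod 2701)
2^4 ≡ 4^2 = 16 ≡ 16 (mod 2701)
2^8 ≡ 16^2 = 256 ≡ 256 (mod 2701)
2^16 ≡ 256^2 = 65536 ≡ 712 (mod 2701)
2^32 ≡ 712^2 = 506944 ≡ 1857 (mod 2701)
2^64 ≡ 1857^2 = 3448449 ≡ 1973 (mod 2701)
2^128 ≡ 1973^2 = 3892729 ≡ 588 (mod 2701)
2^256 ≡ 588^2 = 345744 ≡ 16 (mod 2701)
2^512 ≡ 16^2 = 256 ≡ 256 (mod 2701)
2^1024 ≡ 256^2 = 65536 ≡ 712 (mod 2701)
2^2048 ≡ 712^2 = 506944 ≡ 1857 (mod 2701)
2700 = 2048 + 512 + 128 + 8 + 4 in binary powers of 2.
So 2^2700 ≡ 1857 · 256 · 588 · 256 · 16 ≡ 1 (mod 2701).
Since the result is 1, base 2 gives no evidence that 2701 is composite.

1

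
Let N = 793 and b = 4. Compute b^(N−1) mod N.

4^1 ≡ 4 (mod 793)
4^2 ≡ 4^2 = 16 ≡ 16 (mod 793)
4^4 ≡ 16^2 = 256 ≡ 256 (mod 793)
4^8 ≡ 256^2 = 65536 ≡ 510 (mod 793)
4^16 ≡ 510^2 = 260100 ≡ 789 (mod 793)
4^32 ≡ 789^2 = 622521 ≡ 16 (mod 793)
4^64 ≡ 16^2 = 256 ≡ 256 (mod 793)
4^128 ≡ 256^2 = 65536 ≡ 510 (mod 793)
4^256 ≡ 510^2 = 260100 ≡ 789 (mod 793)
4^512 ≡ 789^2 = 622521 ≡ 16 (mod 793)
792 = 512 + 256 + 16 + 8 in binary powers of 2.
So 4^792 ≡ 16 · 789 · 789 · 510 ≡ 508 (mod 793).
Since 508 ≠ 1, base 4 is a Fermat witness: 793 is composite.

508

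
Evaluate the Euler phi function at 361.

342

Factor: 361 = 19^2.
φ(361) = 19^1·(19−1) = 342.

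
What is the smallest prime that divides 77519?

13

77519 is odd.
Digit sum 29, not divisible by 3.
Ends in 9: not divisible by 5.
7: 77519 = 7·11074 + 1
11: 77519 = 11·7047 + 2
13: 77519 = 13·5963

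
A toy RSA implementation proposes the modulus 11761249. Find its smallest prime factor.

11761249 is odd.
Digit sum 31, not divisible by 3.
Ends in 9: not divisible by 5.
7: 11761249 = 7·1680178 + 3
11: 11761249 = 11·1069204 + 5
13: 11761249 = 13·904711 + 6
17: 11761249 = 17·691838 + 3
19: 11761249 = 19·619013 + 2
23: 11761249 = 23·511358 + 15
29: 11761249 = 29·405560 + 9
31: 11761249 = 31·379395 + 4
37: 11761249 = 37·317871 + 22
41: 11761249 = 41·286859 + 30
43: 11761249 = 43·273517 + 18
47: 11761249 = 47·250239 + 16
53: 11761249 = 53·221910 + 19
59: 11761249 = 59·199343 + 12
61: 11761249 = 61·192807 + 22
67: 11761249 = 67·175541 + 2
71: 11761249 = 71·165651 + 28
73: 11761249 = 73·161113

73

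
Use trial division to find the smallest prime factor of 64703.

89

64703 is odd.
Digit sum 20, not divisible by 3.
Ends in 3: not divisible by 5.
7: 64703 = 7·9243 + 2
11: 64703 = 11·5882 + 1
13: 64703 = 13·4977 + 2
17: 64703 = 17·3806 + 1
19: 64703 = 19·3405 + 8
23: 64703 = 23·2813 + 4
29: 64703 = 29·2231 + 4
31: 64703 = 31·2087 + 6
37: 64703 = 37·1748 + 27
41: 64703 = 41·1578 + 5
43: 64703 = 43·1504 + 31
47: 64703 = 47·1376 + 31
53: 64703 = 53·1220 + 43
59: 64703 = 59·1096 + 39
61: 64703 = 61·1060 + 43
67: 64703 = 67·965 + 48
71: 64703 = 71·911 + 22
73: 64703 = 73·886 + 25
79: 64703 = 79·819 + 2
83: 64703 = 83·779 + 46
89: 64703 = 89·727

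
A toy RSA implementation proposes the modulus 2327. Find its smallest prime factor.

13

2327 is odd.
Digit sum 14, not divisible by 3.
Ends in 7: not divisible by 5.
7: 2327 = 7·332 + 3
11: 2327 = 11·211 + 6
13: 2327 = 13·179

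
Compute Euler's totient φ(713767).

684000

Factor: 713767 = 37 · 101 · 191.
φ(713767) = (37−1) · (101−1) · (191−1) = 36 · 100 · 190 = 684000.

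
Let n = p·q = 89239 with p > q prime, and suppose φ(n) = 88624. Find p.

383

φ(n) = (p−1)(q−1) = n − (p+q) + 1, so p + q = 89239 − 88624 + 1 = 616.
p and q are the roots of t² − 616t + 89239 = 0.
Discriminant: 616² − 4·89239 = 379456 − 356956 = 22500; √22500 = 150.
q = (616 − 150)/2 = 233, p = (616 + 150)/2 = 383.
Check: 233 · 383 = 89239.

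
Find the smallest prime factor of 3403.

3403 is odd.
Digit sum 10, not divisible by 3.
Ends in 3: not divisible by 5.
7: 3403 = 7·486 + 1
11: 3403 = 11·309 + 4
13: 3403 = 13·261 + 10
17: 3403 = 17·200 + 3
19: 3403 = 19·179 + 2
23: 3403 = 23·147 + 22
29: 3403 = 29·117 + 10
31: 3403 = 31·109 + 24
37: 3403 = 37·91 + 36
41: 3403 = 41·83

41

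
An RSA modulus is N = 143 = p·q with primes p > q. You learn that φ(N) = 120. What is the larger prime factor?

13

φ(n) = (p−1)(q−1) = n − (p+q) + 1, so p + q = 143 − 120 + 1 = 24.
p and q are the roots of t² − 24t + 143 = 0.
Discriminant: 24² − 4·143 = 576 − 572 = 4; √4 = 2.
q = (24 − 2)/2 = 11, p = (24 + 2)/2 = 13.
Check: 11 · 13 = 143.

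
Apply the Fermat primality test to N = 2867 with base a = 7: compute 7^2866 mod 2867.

7^1 ≡ 7 (mod 2867)
7^2 ≡ 7^2 = 49 ≡ 49 (mod 2867)
7^4 ≡ 49^2 = 2401 ≡ 2401 (mod 2867)
7^8 ≡ 2401^2 = 5764801 ≡ 2131 (mod 2867)
7^16 ≡ 2131^2 = 4541161 ≡ 2700 (mod 2867)
7^32 ≡ 2700^2 = 7290000 ≡ 2086 (mod 2867)
7^64 ≡ 2086^2 = 4351396 ≡ 2157 (mod 2867)
7^128 ≡ 2157^2 = 4652649 ≡ 2375 (mod 2867)
7^256 ≡ 2375^2 = 5640625 ≡ 1236 (mod 2867)
7^512 ≡ 1236^2 = 1527696 ≡ 2452 (mod 2867)
7^1024 ≡ 2452^2 = 6012304 ≡ 205 (mod 2867)
7^2048 ≡ 205^2 = 42025 ≡ 1887 (mod 2867)
2866 = 2048 + 512 + 256 + 32 + 16 + 2 in binary powers of 2.
So 7^2866 ≡ 1887 · 2452 · 1236 · 2086 · 2700 · 49 ≡ 1021 (mod 2867).
Since 1021 ≠ 1, base 7 is a Fermat witness: 2867 is composite.

1021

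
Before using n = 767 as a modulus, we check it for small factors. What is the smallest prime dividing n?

767 is odd.
Digit sum 20, not divisible by 3.
Ends in 7: not divisible by 5.
7: 767 = 7·109 + 4
11: 767 = 11·69 + 8
13: 767 = 13·59

13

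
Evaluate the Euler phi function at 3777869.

3704400

Factor: 3777869 = 127 · 151 · 197.
φ(3777869) = (127−1) · (151−1) · (197−1) = 126 · 150 · 196 = 3704400.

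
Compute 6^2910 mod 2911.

6^1 ≡ 6 (mod 2911)
6^2 ≡ 6^2 = 36 ≡ 36 (mod 2911)
6^4 ≡ 36^2 = 1296 ≡ 1296 (mod 2911)
6^8 ≡ 1296^2 = 1679616 ≡ 2880 (mod 2911)
6^16 ≡ 2880^2 = 8294400 ≡ 961 (mod 2911)
6^32 ≡ 961^2 = 923521 ≡ 734 (mod 2911)
6^64 ≡ 734^2 = 538756 ≡ 221 (mod 2911)
6^128 ≡ 221^2 = 48841 ≡ 2265 (mod 2911)
6^256 ≡ 2265^2 = 5130225 ≡ 1043 (mod 2911)
6^512 ≡ 1043^2 = 1087849 ≡ 2046 (mod 2911)
6^1024 ≡ 2046^2 = 4186116 ≡ 98 (mod 2911)
6^2048 ≡ 98^2 = 9604 ≡ 871 (mod 2911)
2910 = 2048 + 512 + 256 + 64 + 16 + 8 + 4 + 2 in binary powers of 2.
So 6^2910 ≡ 871 · 2046 · 1043 · 221 · 961 · 2880 · 1296 · 36 ≡ 747 (mod 2911).
Since 747 ≠ 1, base 6 is a Fermat witness: 2911 is composite.

747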